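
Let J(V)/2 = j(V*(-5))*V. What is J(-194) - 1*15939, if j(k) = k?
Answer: -392299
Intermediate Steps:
J(V) = -10*V**2 (J(V) = 2*((V*(-5))*V) = 2*((-5*V)*V) = 2*(-5*V**2) = -10*V**2)
J(-194) - 1*15939 = -10*(-194)**2 - 1*15939 = -10*37636 - 15939 = -376360 - 15939 = -392299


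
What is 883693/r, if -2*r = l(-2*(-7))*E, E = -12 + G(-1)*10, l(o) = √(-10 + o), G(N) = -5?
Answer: 883693/62 ≈ 14253.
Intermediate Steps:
E = -62 (E = -12 - 5*10 = -12 - 50 = -62)
r = 62 (r = -√(-10 - 2*(-7))*(-62)/2 = -√(-10 + 14)*(-62)/2 = -√4*(-62)/2 = -(-62) = -½*(-124) = 62)
883693/r = 883693/62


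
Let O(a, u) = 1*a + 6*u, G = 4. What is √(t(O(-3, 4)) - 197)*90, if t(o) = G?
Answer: 90*I*√193 ≈ 1250.3*I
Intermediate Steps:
O(a, u) = a + 6*u
t(o) = 4
√(t(O(-3, 4)) - 197)*90 = √(4 - 197)*90 = √(-193)*90 = (I*√193)*90 = 90*I*√193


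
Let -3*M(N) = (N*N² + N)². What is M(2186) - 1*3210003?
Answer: -109119188473643723773/3 ≈ -3.6373e+19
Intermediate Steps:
M(N) = -(N + N³)²/3 (M(N) = -(N*N² + N)²/3 = -(N³ + N)²/3 = -(N + N³)²/3)
M(2186) - 1*3210003 = -⅓*2186²*(1 + 2186²)² - 1*3210003 = -⅓*4778596*(1 + 4778596)² - 3210003 = -⅓*4778596*4778597² - 3210003 = -⅓*4778596*22834989288409 - 3210003 = -109119188473634093764/3 - 3210003 = -109119188473643723773/3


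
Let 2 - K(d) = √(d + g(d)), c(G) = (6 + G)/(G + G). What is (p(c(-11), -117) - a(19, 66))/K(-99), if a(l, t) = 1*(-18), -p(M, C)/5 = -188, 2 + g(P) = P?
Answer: 479/51 + 2395*I*√2/51 ≈ 9.3922 + 66.413*I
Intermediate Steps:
g(P) = -2 + P
c(G) = (6 + G)/(2*G) (c(G) = (6 + G)/((2*G)) = (6 + G)*(1/(2*G)) = (6 + G)/(2*G))
p(M, C) = 940 (p(M, C) = -5*(-188) = 940)
a(l, t) = -18
K(d) = 2 - √(-2 + 2*d) (K(d) = 2 - √(d + (-2 + d)) = 2 - √(-2 + 2*d))
(p(c(-11), -117) - a(19, 66))/K(-99) = (940 - 1*(-18))/(2 - √(-2 + 2*(-99))) = (940 + 18)/(2 - √(-2 - 198)) = 958/(2 - √(-200)) = 958/(2 - 10*I*√2)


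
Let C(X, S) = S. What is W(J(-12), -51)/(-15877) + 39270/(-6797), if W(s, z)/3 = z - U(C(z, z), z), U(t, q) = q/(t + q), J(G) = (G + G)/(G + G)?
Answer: -177839901/30833134 ≈ -5.7678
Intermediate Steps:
J(G) = 1 (J(G) = (2*G)/((2*G)) = (2*G)*(1/(2*G)) = 1)
U(t, q) = q/(q + t)
W(s, z) = -3/2 + 3*z (W(s, z) = 3*(z - z/(z + z)) = 3*(z - z/(2*z)) = 3*(z - z*1/(2*z)) = 3*(z - 1*½) = 3*(z - ½) = 3*(-½ + z) = -3/2 + 3*z)
W(J(-12), -51)/(-15877) + 39270/(-6797) = (-3/2 + 3*(-51))/(-15877) + 39270/(-6797) = (-3/2 - 153)*(-1/15877) + 39270*(-1/6797) = -309/2*(-1/15877) - 5610/971 = 309/31754 - 5610/971 = -177839901/30833134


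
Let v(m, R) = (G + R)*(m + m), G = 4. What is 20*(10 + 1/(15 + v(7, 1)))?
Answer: 3404/17 ≈ 200.24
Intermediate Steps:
v(m, R) = 2*m*(4 + R) (v(m, R) = (4 + R)*(m + m) = (4 + R)*(2*m) = 2*m*(4 + R))
20*(10 + 1/(15 + v(7, 1))) = 20*(10 + 1/(15 + 2*7*(4 + 1))) = 20*(10 + 1/(15 + 2*7*5)) = 20*(10 + 1/(15 + 70)) = 20*(10 + 1/85) = 20*(851/85) = 3404/17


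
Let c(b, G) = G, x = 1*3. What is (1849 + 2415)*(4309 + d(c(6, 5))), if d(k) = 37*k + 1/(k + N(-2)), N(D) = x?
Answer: 19162949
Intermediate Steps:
x = 3
N(D) = 3
d(k) = 1/(3 + k) + 37*k (d(k) = 37*k + 1/(k + 3) = 37*k + 1/(3 + k) = 1/(3 + k) + 37*k)
(1849 + 2415)*(4309 + d(c(6, 5))) = (1849 + 2415)*(4309 + (1 + 37*5**2 + 111*5)/(3 + 5)) = 4264*(4309 + (1 + 37*25 + 555)/8) = 4264*(4309 + (1 + 925 + 555)/8) = 4264*(4309 + (1/8)*1481) = 4264*(4309 + 1481/8) = 4264*(35953/8) = 19162949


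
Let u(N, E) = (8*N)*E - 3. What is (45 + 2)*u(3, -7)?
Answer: -8037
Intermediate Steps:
u(N, E) = -3 + 8*E*N (u(N, E) = 8*E*N - 3 = -3 + 8*E*N)
(45 + 2)*u(3, -7) = (45 + 2)*(-3 + 8*(-7)*3) = 47*(-3 - 168) = 47*(-171) = -8037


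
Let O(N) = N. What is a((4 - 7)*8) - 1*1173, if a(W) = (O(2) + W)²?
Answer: -689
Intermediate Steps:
a(W) = (2 + W)²
a((4 - 7)*8) - 1*1173 = (2 + (4 - 7)*8)² - 1*1173 = (2 - 3*8)² - 1173 = (2 - 24)² - 1173 = (-22)² - 1173 = 484 - 1173 = -689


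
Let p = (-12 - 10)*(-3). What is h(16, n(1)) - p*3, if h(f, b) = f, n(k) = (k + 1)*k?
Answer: -182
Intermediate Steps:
p = 66 (p = -22*(-3) = 66)
n(k) = k*(1 + k) (n(k) = (1 + k)*k = k*(1 + k))
h(16, n(1)) - p*3 = 16 - 66*3 = 16 - 1*198 = 16 - 198 = -182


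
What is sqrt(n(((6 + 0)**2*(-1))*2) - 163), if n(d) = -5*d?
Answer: sqrt(197) ≈ 14.036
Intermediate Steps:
sqrt(n(((6 + 0)**2*(-1))*2) - 163) = sqrt(-5*(6 + 0)**2*(-1)*2 - 163) = sqrt(-5*6**2*(-1)*2 - 163) = sqrt(-5*36*(-1)*2 - 163) = sqrt(-(-180)*2 - 163) = sqrt(-5*(-72) - 163) = sqrt(360 - 163) = sqrt(197)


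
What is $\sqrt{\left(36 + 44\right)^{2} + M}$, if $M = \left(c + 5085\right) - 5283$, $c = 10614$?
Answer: $4 \sqrt{1051} \approx 129.68$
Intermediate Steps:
$M = 10416$ ($M = \left(10614 + 5085\right) - 5283 = 15699 - 5283 = 10416$)
$\sqrt{\left(36 + 44\right)^{2} + M} = \sqrt{\left(36 + 44\right)^{2} + 10416} = \sqrt{80^{2} + 10416} = \sqrt{6400 + 10416} = \sqrt{16816} = 4 \sqrt{1051}$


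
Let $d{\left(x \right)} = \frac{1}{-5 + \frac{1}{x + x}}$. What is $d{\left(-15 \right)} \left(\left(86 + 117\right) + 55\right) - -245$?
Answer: $\frac{29255}{151} \approx 193.74$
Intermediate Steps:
$d{\left(x \right)} = \frac{1}{-5 + \frac{1}{2 x}}$
$d{\left(-15 \right)} \left(\left(86 + 117\right) + 55\right) - -245 = \left(-2\right) \left(-15\right) \frac{1}{-1 + 10 \left(-15\right)} \left(\left(86 + 117\right) + 55\right) - -245 = \left(-2\right) \left(-15\right) \frac{1}{-1 - 150} \left(203 + 55\right) + 245 = \left(-2\right) \left(-15\right) \frac{1}{-151} \cdot 258 + 245 = \left(-2\right) \left(-15\right) \left(- \frac{1}{151}\right) 258 + 245 = \left(- \frac{30}{151}\right) 258 + 245 = - \frac{7740}{151} + 245 = \frac{29255}{151}$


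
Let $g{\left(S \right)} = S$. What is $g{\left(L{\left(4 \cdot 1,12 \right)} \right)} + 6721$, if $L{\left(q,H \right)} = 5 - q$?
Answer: $6722$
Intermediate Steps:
$g{\left(L{\left(4 \cdot 1,12 \right)} \right)} + 6721 = \left(5 - 4 \cdot 1\right) + 6721 = \left(5 - 4\right) + 6721 = 1 + 6721 = 6722$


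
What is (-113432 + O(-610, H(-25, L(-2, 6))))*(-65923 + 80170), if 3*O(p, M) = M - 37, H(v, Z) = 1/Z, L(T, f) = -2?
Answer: -3232487583/2 ≈ -1.6162e+9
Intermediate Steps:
O(p, M) = -37/3 + M/3 (O(p, M) = (M - 37)/3 = (-37 + M)/3 = -37/3 + M/3)
(-113432 + O(-610, H(-25, L(-2, 6))))*(-65923 + 80170) = (-113432 + (-37/3 + (⅓)/(-2)))*(-65923 + 80170) = (-113432 + (-37/3 + (⅓)*(-½)))*14247 = (-113432 + (-37/3 - ⅙))*14247 = (-113432 - 25/2)*14247 = -226889/2*14247 = -3232487583/2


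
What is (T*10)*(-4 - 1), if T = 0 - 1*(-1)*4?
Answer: -200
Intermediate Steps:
T = 4 (T = 0 + 1*4 = 0 + 4 = 4)
(T*10)*(-4 - 1) = (4*10)*(-4 - 1) = 40*(-5) = -200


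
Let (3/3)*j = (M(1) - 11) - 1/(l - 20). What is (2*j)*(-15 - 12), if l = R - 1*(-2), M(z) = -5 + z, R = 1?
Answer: 13716/17 ≈ 806.82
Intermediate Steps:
l = 3 (l = 1 - 1*(-2) = 1 + 2 = 3)
j = -254/17 (j = ((-5 + 1) - 11) - 1/(3 - 20) = (-4 - 11) - 1/(-17) = -15 - 1*(-1/17) = -15 + 1/17 = -254/17 ≈ -14.941)
(2*j)*(-15 - 12) = (2*(-254/17))*(-15 - 12) = -508/17*(-27) = 13716/17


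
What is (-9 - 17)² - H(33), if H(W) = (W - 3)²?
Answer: -224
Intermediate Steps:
H(W) = (-3 + W)²
(-9 - 17)² - H(33) = (-9 - 17)² - (-3 + 33)² = (-26)² - 1*30² = 676 - 1*900 = 676 - 900 = -224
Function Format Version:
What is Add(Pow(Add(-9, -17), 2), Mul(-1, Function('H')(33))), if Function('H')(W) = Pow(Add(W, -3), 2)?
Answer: -224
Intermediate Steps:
Function('H')(W) = Pow(Add(-3, W), 2)
Add(Pow(Add(-9, -17), 2), Mul(-1, Function('H')(33))) = Add(Pow(Add(-9, -17), 2), Mul(-1, Pow(Add(-3, 33), 2))) = Add(Pow(-26, 2), Mul(-1, Pow(30, 2))) = Add(676, Mul(-1, 900)) = Add(676, -900) = -224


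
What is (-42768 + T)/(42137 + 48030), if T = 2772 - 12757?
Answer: -52753/90167 ≈ -0.58506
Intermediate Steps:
T = -9985
(-42768 + T)/(42137 + 48030) = (-42768 - 9985)/(42137 + 48030) = -52753/90167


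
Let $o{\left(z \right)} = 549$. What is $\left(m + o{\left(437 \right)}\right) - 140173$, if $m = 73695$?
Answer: $-65929$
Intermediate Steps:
$\left(m + o{\left(437 \right)}\right) - 140173 = \left(73695 + 549\right) - 140173 = 74244 - 140173 = -65929$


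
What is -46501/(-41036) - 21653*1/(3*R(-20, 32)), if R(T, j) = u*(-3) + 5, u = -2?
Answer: -887017975/1354188 ≈ -655.02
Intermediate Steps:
R(T, j) = 11 (R(T, j) = -2*(-3) + 5 = 6 + 5 = 11)
-46501/(-41036) - 21653*1/(3*R(-20, 32)) = -46501/(-41036) - 21653/(3*11) = -46501*(-1/41036) - 21653/33 = 46501/41036 - 21653*1/33 = 46501/41036 - 21653/33 = -887017975/1354188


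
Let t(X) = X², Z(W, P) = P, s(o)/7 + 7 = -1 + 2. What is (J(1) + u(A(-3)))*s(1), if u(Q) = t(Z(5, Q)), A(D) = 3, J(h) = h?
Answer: -420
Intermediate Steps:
s(o) = -42 (s(o) = -49 + 7*(-1 + 2) = -49 + 7*1 = -49 + 7 = -42)
u(Q) = Q²
(J(1) + u(A(-3)))*s(1) = (1 + 3²)*(-42) = (1 + 9)*(-42) = 10*(-42) = -420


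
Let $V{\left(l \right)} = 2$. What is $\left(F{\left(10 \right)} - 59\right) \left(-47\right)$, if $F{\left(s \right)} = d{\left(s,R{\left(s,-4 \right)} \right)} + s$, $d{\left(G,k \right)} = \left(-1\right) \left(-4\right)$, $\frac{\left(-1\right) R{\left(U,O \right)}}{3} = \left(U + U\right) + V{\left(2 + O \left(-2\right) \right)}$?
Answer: $2115$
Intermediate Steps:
$R{\left(U,O \right)} = -6 - 6 U$ ($R{\left(U,O \right)} = - 3 \left(\left(U + U\right) + 2\right) = - 3 \left(2 U + 2\right) = - 3 \left(2 + 2 U\right) = -6 - 6 U$)
$d{\left(G,k \right)} = 4$
$F{\left(s \right)} = 4 + s$
$\left(F{\left(10 \right)} - 59\right) \left(-47\right) = \left(\left(4 + 10\right) - 59\right) \left(-47\right) = \left(14 - 59\right) \left(-47\right) = \left(-45\right) \left(-47\right) = 2115$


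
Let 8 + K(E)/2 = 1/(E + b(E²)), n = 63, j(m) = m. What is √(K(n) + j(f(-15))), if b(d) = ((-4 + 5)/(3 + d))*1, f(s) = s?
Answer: I*√1939187358511/250237 ≈ 5.5649*I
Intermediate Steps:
b(d) = 1/(3 + d) (b(d) = (1/(3 + d))*1 = 1/(3 + d))
K(E) = -16 + 2/(E + 1/(3 + E²))
√(K(n) + j(f(-15))) = √(2*(-8 - (-1 + 8*63)*(3 + 63²))/(1 + 63*(3 + 63²)) - 15) = √(2*(-8 - (-1 + 504)*(3 + 3969))/(1 + 63*(3 + 3969)) - 15) = √(2*(-8 - 1*503*3972)/(1 + 63*3972) - 15) = √(2*(-8 - 1997916)/(1 + 250236) - 15) = √(2*(-1997924)/250237 - 15) = √(2*(1/250237)*(-1997924) - 15) = √(-3995848/250237 - 15) = √(-7749403/250237) = I*√1939187358511/250237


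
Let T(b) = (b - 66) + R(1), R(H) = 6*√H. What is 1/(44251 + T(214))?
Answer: 1/44405 ≈ 2.2520e-5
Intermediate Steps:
T(b) = -60 + b (T(b) = (b - 66) + 6*√1 = (-66 + b) + 6*1 = (-66 + b) + 6 = -60 + b)
1/(44251 + T(214)) = 1/(44251 + (-60 + 214)) = 1/(44251 + 154) = 1/44405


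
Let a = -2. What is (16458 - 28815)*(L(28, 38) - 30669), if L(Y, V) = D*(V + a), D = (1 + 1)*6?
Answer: 373638609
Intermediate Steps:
D = 12 (D = 2*6 = 12)
L(Y, V) = -24 + 12*V (L(Y, V) = 12*(V - 2) = 12*(-2 + V) = -24 + 12*V)
(16458 - 28815)*(L(28, 38) - 30669) = (16458 - 28815)*((-24 + 12*38) - 30669) = -12357*((-24 + 456) - 30669) = -12357*(432 - 30669) = -12357*(-30237) = 373638609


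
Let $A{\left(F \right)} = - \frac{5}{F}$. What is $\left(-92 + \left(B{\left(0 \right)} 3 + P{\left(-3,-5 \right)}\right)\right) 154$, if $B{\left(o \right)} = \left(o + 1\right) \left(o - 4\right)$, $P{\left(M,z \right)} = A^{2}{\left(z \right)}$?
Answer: $-15862$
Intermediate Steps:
$P{\left(M,z \right)} = \frac{25}{z^{2}}$ ($P{\left(M,z \right)} = \left(- \frac{5}{z}\right)^{2} = \frac{25}{z^{2}}$)
$B{\left(o \right)} = \left(1 + o\right) \left(-4 + o\right)$
$\left(-92 + \left(B{\left(0 \right)} 3 + P{\left(-3,-5 \right)}\right)\right) 154 = \left(-92 + \left(\left(-4 + 0^{2} - 0\right) 3 + \frac{25}{25}\right)\right) 154 = \left(-92 + \left(\left(-4 + 0 + 0\right) 3 + 25 \cdot \frac{1}{25}\right)\right) 154 = \left(-92 + \left(\left(-4\right) 3 + 1\right)\right) 154 = \left(-92 + \left(-12 + 1\right)\right) 154 = \left(-92 - 11\right) 154 = \left(-103\right) 154 = -15862$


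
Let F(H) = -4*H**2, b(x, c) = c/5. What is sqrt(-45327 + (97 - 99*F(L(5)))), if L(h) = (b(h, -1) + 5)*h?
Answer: sqrt(182866) ≈ 427.63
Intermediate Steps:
b(x, c) = c/5 (b(x, c) = c*(1/5) = c/5)
L(h) = 24*h/5 (L(h) = ((1/5)*(-1) + 5)*h = (-1/5 + 5)*h = 24*h/5)
sqrt(-45327 + (97 - 99*F(L(5)))) = sqrt(-45327 + (97 - (-396)*((24/5)*5)**2)) = sqrt(-45327 + (97 - (-396)*24**2)) = sqrt(-45327 + (97 - (-396)*576)) = sqrt(-45327 + (97 - 99*(-2304))) = sqrt(-45327 + (97 + 228096)) = sqrt(-45327 + 228193) = sqrt(182866)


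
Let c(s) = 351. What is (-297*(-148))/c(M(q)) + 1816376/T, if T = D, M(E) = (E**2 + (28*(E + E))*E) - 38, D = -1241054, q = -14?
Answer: 998411512/8066851 ≈ 123.77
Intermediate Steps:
M(E) = -38 + 57*E**2 (M(E) = (E**2 + (28*(2*E))*E) - 38 = (E**2 + (56*E)*E) - 38 = (E**2 + 56*E**2) - 38 = 57*E**2 - 38 = -38 + 57*E**2)
T = -1241054
(-297*(-148))/c(M(q)) + 1816376/T = -297*(-148)/351 + 1816376/(-1241054) = 43956*(1/351) + 1816376*(-1/1241054) = 1628/13 - 908188/620527 = 998411512/8066851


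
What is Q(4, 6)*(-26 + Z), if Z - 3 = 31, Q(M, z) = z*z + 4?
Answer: 320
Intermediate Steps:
Q(M, z) = 4 + z² (Q(M, z) = z² + 4 = 4 + z²)
Z = 34 (Z = 3 + 31 = 34)
Q(4, 6)*(-26 + Z) = (4 + 6²)*(-26 + 34) = (4 + 36)*8 = 40*8 = 320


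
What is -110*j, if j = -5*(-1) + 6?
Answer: -1210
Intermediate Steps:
j = 11 (j = 5 + 6 = 11)
-110*j = -110*11 = -1210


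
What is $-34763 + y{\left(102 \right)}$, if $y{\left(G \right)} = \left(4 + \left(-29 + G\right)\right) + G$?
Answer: $-34584$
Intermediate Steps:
$y{\left(G \right)} = -25 + 2 G$ ($y{\left(G \right)} = \left(-25 + G\right) + G = -25 + 2 G$)
$-34763 + y{\left(102 \right)} = -34763 + \left(-25 + 2 \cdot 102\right) = -34763 + \left(-25 + 204\right) = -34763 + 179 = -34584$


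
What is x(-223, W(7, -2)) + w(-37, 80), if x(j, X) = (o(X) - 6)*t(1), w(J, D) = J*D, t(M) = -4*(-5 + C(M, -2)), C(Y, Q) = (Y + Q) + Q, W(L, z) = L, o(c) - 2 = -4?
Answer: -3216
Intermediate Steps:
o(c) = -2 (o(c) = 2 - 4 = -2)
C(Y, Q) = Y + 2*Q (C(Y, Q) = (Q + Y) + Q = Y + 2*Q)
t(M) = 36 - 4*M (t(M) = -4*(-5 + (M + 2*(-2))) = -4*(-5 + (M - 4)) = -4*(-5 + (-4 + M)) = -4*(-9 + M) = 36 - 4*M)
w(J, D) = D*J
x(j, X) = -256 (x(j, X) = (-2 - 6)*(36 - 4*1) = -8*(36 - 4) = -8*32 = -256)
x(-223, W(7, -2)) + w(-37, 80) = -256 + 80*(-37) = -256 - 2960 = -3216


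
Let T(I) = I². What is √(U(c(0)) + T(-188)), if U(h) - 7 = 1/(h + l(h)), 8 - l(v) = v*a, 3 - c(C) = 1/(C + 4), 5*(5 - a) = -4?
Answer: √23897146/26 ≈ 188.02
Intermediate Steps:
a = 29/5 (a = 5 - ⅕*(-4) = 5 + ⅘ = 29/5 ≈ 5.8000)
c(C) = 3 - 1/(4 + C) (c(C) = 3 - 1/(C + 4) = 3 - 1/(4 + C))
l(v) = 8 - 29*v/5 (l(v) = 8 - v*29/5 = 8 - 29*v/5)
U(h) = 7 + 1/(8 - 24*h/5) (U(h) = 7 + 1/(h + (8 - 29*h/5)) = 7 + 1/(8 - 24*h/5))
√(U(c(0)) + T(-188)) = √(3*(-95 + 56*((11 + 3*0)/(4 + 0)))/(8*(-5 + 3*((11 + 3*0)/(4 + 0)))) + (-188)²) = √(3*(-95 + 56*((11 + 0)/4))/(8*(-5 + 3*((11 + 0)/4))) + 35344) = √(3*(-95 + 56*((¼)*11))/(8*(-5 + 3*((¼)*11))) + 35344) = √(3*(-95 + 56*(11/4))/(8*(-5 + 3*(11/4))) + 35344) = √(3*(-95 + 154)/(8*(-5 + 33/4)) + 35344) = √((3/8)*59/(13/4) + 35344) = √((3/8)*(4/13)*59 + 35344) = √(177/26 + 35344) = √(919121/26) = √23897146/26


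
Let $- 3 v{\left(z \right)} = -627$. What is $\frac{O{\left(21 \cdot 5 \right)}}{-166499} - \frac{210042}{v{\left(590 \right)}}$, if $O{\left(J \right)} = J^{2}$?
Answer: $- \frac{34974087183}{34798291} \approx -1005.1$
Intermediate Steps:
$v{\left(z \right)} = 209$ ($v{\left(z \right)} = \left(- \frac{1}{3}\right) \left(-627\right) = 209$)
$\frac{O{\left(21 \cdot 5 \right)}}{-166499} - \frac{210042}{v{\left(590 \right)}} = \frac{\left(21 \cdot 5\right)^{2}}{-166499} - \frac{210042}{209} = 105^{2} \left(- \frac{1}{166499}\right) - \frac{210042}{209} = 11025 \left(- \frac{1}{166499}\right) - \frac{210042}{209} = - \frac{11025}{166499} - \frac{210042}{209} = - \frac{34974087183}{34798291}$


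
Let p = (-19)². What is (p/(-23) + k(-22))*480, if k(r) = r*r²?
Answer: -117727200/23 ≈ -5.1186e+6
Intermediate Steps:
k(r) = r³
p = 361
(p/(-23) + k(-22))*480 = (361/(-23) + (-22)³)*480 = (361*(-1/23) - 10648)*480 = (-361/23 - 10648)*480 = -245265/23*480 = -117727200/23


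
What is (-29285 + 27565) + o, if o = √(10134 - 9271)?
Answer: -1720 + √863 ≈ -1690.6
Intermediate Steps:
o = √863 ≈ 29.377
(-29285 + 27565) + o = (-29285 + 27565) + √863 = -1720 + √863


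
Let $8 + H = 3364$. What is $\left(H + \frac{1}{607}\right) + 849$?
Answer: $\frac{2552436}{607} \approx 4205.0$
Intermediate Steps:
$H = 3356$ ($H = -8 + 3364 = 3356$)
$\left(H + \frac{1}{607}\right) + 849 = \left(3356 + \frac{1}{607}\right) + 849 = \frac{2037093}{607} + 849 = \frac{2552436}{607}$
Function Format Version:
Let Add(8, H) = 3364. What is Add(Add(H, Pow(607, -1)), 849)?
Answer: Rational(2552436, 607) ≈ 4205.0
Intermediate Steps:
H = 3356 (H = Add(-8, 3364) = 3356)
Add(Add(H, Pow(607, -1)), 849) = Add(Add(3356, Pow(607, -1)), 849) = Add(Add(3356, Rational(1, 607)), 849) = Add(Rational(2037093, 607), 849) = Rational(2552436, 607)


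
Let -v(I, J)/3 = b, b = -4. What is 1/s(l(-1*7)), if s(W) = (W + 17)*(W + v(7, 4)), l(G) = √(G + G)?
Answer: 95/23937 - 29*I*√14/47874 ≈ 0.0039688 - 0.0022665*I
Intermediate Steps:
v(I, J) = 12 (v(I, J) = -3*(-4) = 12)
l(G) = √2*√G (l(G) = √(2*G) = √2*√G)
s(W) = (12 + W)*(17 + W) (s(W) = (W + 17)*(W + 12) = (17 + W)*(12 + W) = (12 + W)*(17 + W))
1/s(l(-1*7)) = 1/(204 + (√2*√(-1*7))² + 29*(√2*√(-1*7))) = 1/(204 + (√2*√(-7))² + 29*(√2*√(-7))) = 1/(204 + (√2*(I*√7))² + 29*(√2*(I*√7))) = 1/(204 + (I*√14)² + 29*(I*√14)) = 1/(204 - 14 + 29*I*√14) = 1/(190 + 29*I*√14)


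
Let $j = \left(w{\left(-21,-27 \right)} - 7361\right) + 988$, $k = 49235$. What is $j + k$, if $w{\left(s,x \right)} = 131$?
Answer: $42993$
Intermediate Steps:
$j = -6242$ ($j = \left(131 - 7361\right) + 988 = -7230 + 988 = -6242$)
$j + k = -6242 + 49235 = 42993$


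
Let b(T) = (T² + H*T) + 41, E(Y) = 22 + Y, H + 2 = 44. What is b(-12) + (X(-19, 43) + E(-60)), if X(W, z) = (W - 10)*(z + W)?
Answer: -1053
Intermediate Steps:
H = 42 (H = -2 + 44 = 42)
X(W, z) = (-10 + W)*(W + z)
b(T) = 41 + T² + 42*T (b(T) = (T² + 42*T) + 41 = 41 + T² + 42*T)
b(-12) + (X(-19, 43) + E(-60)) = (41 + (-12)² + 42*(-12)) + (((-19)² - 10*(-19) - 10*43 - 19*43) + (22 - 60)) = (41 + 144 - 504) + ((361 + 190 - 430 - 817) - 38) = -319 + (-696 - 38) = -319 - 734 = -1053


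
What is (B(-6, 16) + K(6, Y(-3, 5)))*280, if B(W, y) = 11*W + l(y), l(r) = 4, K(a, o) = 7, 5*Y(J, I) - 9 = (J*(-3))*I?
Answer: -15400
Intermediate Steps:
Y(J, I) = 9/5 - 3*I*J/5 (Y(J, I) = 9/5 + ((J*(-3))*I)/5 = 9/5 + ((-3*J)*I)/5 = 9/5 + (-3*I*J)/5 = 9/5 - 3*I*J/5)
B(W, y) = 4 + 11*W (B(W, y) = 11*W + 4 = 4 + 11*W)
(B(-6, 16) + K(6, Y(-3, 5)))*280 = ((4 + 11*(-6)) + 7)*280 = ((4 - 66) + 7)*280 = (-62 + 7)*280 = -55*280 = -15400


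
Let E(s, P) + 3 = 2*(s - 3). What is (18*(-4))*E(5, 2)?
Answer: -72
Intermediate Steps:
E(s, P) = -9 + 2*s (E(s, P) = -3 + 2*(s - 3) = -3 + 2*(-3 + s) = -3 + (-6 + 2*s) = -9 + 2*s)
(18*(-4))*E(5, 2) = (18*(-4))*(-9 + 2*5) = -72*(-9 + 10) = -72*1 = -72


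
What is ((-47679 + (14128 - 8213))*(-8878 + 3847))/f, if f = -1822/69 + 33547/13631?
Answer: -197621054774676/22520939 ≈ -8.7750e+6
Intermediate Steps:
f = -22520939/940539 (f = -1822*1/69 + 33547*(1/13631) = -1822/69 + 33547/13631 = -22520939/940539 ≈ -23.945)
((-47679 + (14128 - 8213))*(-8878 + 3847))/f = ((-47679 + (14128 - 8213))*(-8878 + 3847))/(-22520939/940539) = ((-47679 + 5915)*(-5031))*(-940539/22520939) = -41764*(-5031)*(-940539/22520939) = 210114684*(-940539/22520939) = -197621054774676/22520939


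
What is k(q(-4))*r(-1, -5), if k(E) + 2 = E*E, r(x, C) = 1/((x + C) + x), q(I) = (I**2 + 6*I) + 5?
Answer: -1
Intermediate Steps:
q(I) = 5 + I**2 + 6*I
r(x, C) = 1/(C + 2*x) (r(x, C) = 1/((C + x) + x) = 1/(C + 2*x))
k(E) = -2 + E**2 (k(E) = -2 + E*E = -2 + E**2)
k(q(-4))*r(-1, -5) = (-2 + (5 + (-4)**2 + 6*(-4))**2)/(-5 + 2*(-1)) = (-2 + (5 + 16 - 24)**2)/(-5 - 2) = (-2 + (-3)**2)/(-7) = (-2 + 9)*(-1/7) = 7*(-1/7) = -1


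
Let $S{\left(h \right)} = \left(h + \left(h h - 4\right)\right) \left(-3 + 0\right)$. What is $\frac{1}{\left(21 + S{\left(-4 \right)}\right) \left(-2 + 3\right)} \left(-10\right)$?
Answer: $\frac{10}{3} \approx 3.3333$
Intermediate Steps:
$S{\left(h \right)} = 12 - 3 h - 3 h^{2}$ ($S{\left(h \right)} = \left(h + \left(h^{2} - 4\right)\right) \left(-3\right) = \left(h + \left(-4 + h^{2}\right)\right) \left(-3\right) = \left(-4 + h + h^{2}\right) \left(-3\right) = 12 - 3 h - 3 h^{2}$)
$\frac{1}{\left(21 + S{\left(-4 \right)}\right) \left(-2 + 3\right)} \left(-10\right) = \frac{1}{\left(21 - \left(-24 + 48\right)\right) \left(-2 + 3\right)} \left(-10\right) = \frac{1}{\left(21 + \left(12 + 12 - 48\right)\right) 1} \left(-10\right) = \frac{1}{21 + \left(12 + 12 - 48\right)} 1 \left(-10\right) = \frac{1}{21 - 24} \cdot 1 \left(-10\right) = \frac{1}{-3} \cdot 1 \left(-10\right) = \left(- \frac{1}{3}\right) 1 \left(-10\right) = \left(- \frac{1}{3}\right) \left(-10\right) = \frac{10}{3}$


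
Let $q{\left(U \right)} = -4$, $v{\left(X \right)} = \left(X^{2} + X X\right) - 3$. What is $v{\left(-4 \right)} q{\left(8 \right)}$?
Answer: $-116$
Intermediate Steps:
$v{\left(X \right)} = -3 + 2 X^{2}$ ($v{\left(X \right)} = \left(X^{2} + X^{2}\right) - 3 = 2 X^{2} - 3 = -3 + 2 X^{2}$)
$v{\left(-4 \right)} q{\left(8 \right)} = \left(-3 + 2 \left(-4\right)^{2}\right) \left(-4\right) = \left(-3 + 2 \cdot 16\right) \left(-4\right) = \left(-3 + 32\right) \left(-4\right) = 29 \left(-4\right) = -116$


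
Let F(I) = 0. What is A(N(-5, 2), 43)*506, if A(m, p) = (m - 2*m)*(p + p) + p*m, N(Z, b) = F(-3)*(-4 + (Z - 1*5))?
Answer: 0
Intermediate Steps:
N(Z, b) = 0 (N(Z, b) = 0*(-4 + (Z - 1*5)) = 0*(-4 + (Z - 5)) = 0*(-4 + (-5 + Z)) = 0*(-9 + Z) = 0)
A(m, p) = -m*p (A(m, p) = (-m)*(2*p) + m*p = -2*m*p + m*p = -m*p)
A(N(-5, 2), 43)*506 = -1*0*43*506 = 0*506 = 0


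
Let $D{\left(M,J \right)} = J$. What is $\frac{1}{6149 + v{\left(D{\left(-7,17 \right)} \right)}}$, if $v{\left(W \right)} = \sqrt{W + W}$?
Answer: $\frac{6149}{37810167} - \frac{\sqrt{34}}{37810167} \approx 0.00016247$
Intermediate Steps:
$v{\left(W \right)} = \sqrt{2} \sqrt{W}$ ($v{\left(W \right)} = \sqrt{2 W} = \sqrt{2} \sqrt{W}$)
$\frac{1}{6149 + v{\left(D{\left(-7,17 \right)} \right)}} = \frac{1}{6149 + \sqrt{2} \sqrt{17}} = \frac{1}{6149 + \sqrt{34}}$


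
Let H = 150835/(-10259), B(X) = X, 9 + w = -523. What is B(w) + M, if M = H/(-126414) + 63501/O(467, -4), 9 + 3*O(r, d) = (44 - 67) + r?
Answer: -17688141170339/188047777770 ≈ -94.062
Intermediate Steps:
w = -532 (w = -9 - 523 = -532)
O(r, d) = -32/3 + r/3 (O(r, d) = -3 + ((44 - 67) + r)/3 = -3 + (-23 + r)/3 = -3 + (-23/3 + r/3) = -32/3 + r/3)
H = -150835/10259 (H = 150835*(-1/10259) = -150835/10259 ≈ -14.703)
M = 82353276603301/188047777770 (M = -150835/10259/(-126414) + 63501/(-32/3 + (⅓)*467) = -150835/10259*(-1/126414) + 63501/(-32/3 + 467/3) = 150835/1296881226 + 63501/145 = 82353276603301/188047777770 ≈ 437.94)
B(w) + M = -532 + 82353276603301/188047777770 = -17688141170339/188047777770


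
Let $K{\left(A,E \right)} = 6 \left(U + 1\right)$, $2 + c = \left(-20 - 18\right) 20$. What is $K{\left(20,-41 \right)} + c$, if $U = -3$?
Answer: $-774$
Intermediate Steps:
$c = -762$ ($c = -2 + \left(-20 - 18\right) 20 = -2 - 760 = -762$)
$K{\left(A,E \right)} = -12$ ($K{\left(A,E \right)} = 6 \left(-3 + 1\right) = 6 \left(-2\right) = -12$)
$K{\left(20,-41 \right)} + c = -12 - 762 = -774$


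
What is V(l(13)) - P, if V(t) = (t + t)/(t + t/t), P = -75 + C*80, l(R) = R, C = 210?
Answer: -117062/7 ≈ -16723.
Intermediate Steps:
P = 16725 (P = -75 + 210*80 = -75 + 16800 = 16725)
V(t) = 2*t/(1 + t) (V(t) = (2*t)/(t + 1) = (2*t)/(1 + t) = 2*t/(1 + t))
V(l(13)) - P = 2*13/(1 + 13) - 1*16725 = 2*13/14 - 16725 = 2*13*(1/14) - 16725 = 13/7 - 16725 = -117062/7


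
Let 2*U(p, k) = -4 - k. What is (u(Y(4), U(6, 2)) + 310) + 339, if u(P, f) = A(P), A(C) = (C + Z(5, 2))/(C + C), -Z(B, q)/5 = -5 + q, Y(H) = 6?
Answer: 2603/4 ≈ 650.75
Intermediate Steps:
U(p, k) = -2 - k/2 (U(p, k) = (-4 - k)/2 = -2 - k/2)
Z(B, q) = 25 - 5*q (Z(B, q) = -5*(-5 + q) = 25 - 5*q)
A(C) = (15 + C)/(2*C) (A(C) = (C + (25 - 5*2))/(C + C) = (C + (25 - 10))/((2*C)) = (C + 15)*(1/(2*C)) = (15 + C)*(1/(2*C)) = (15 + C)/(2*C))
u(P, f) = (15 + P)/(2*P)
(u(Y(4), U(6, 2)) + 310) + 339 = ((½)*(15 + 6)/6 + 310) + 339 = ((½)*(⅙)*21 + 310) + 339 = (7/4 + 310) + 339 = 1247/4 + 339 = 2603/4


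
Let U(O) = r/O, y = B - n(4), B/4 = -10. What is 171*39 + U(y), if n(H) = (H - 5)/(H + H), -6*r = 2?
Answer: 6382241/957 ≈ 6669.0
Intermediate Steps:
r = -⅓ (r = -⅙*2 = -⅓ ≈ -0.33333)
B = -40 (B = 4*(-10) = -40)
n(H) = (-5 + H)/(2*H) (n(H) = (-5 + H)/((2*H)) = (-5 + H)*(1/(2*H)) = (-5 + H)/(2*H))
y = -319/8 (y = -40 - (-5 + 4)/(2*4) = -40 - (-1)/(2*4) = -40 - 1*(-⅛) = -40 + ⅛ = -319/8 ≈ -39.875)
U(O) = -1/(3*O)
171*39 + U(y) = 171*39 - 1/(3*(-319/8)) = 6669 - ⅓*(-8/319) = 6669 + 8/957 = 6382241/957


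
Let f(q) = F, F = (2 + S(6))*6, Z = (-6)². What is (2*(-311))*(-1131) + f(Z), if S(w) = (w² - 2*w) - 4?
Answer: 703614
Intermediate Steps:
Z = 36
S(w) = -4 + w² - 2*w
F = 132 (F = (2 + (-4 + 6² - 2*6))*6 = (2 + (-4 + 36 - 12))*6 = (2 + 20)*6 = 22*6 = 132)
f(q) = 132
(2*(-311))*(-1131) + f(Z) = (2*(-311))*(-1131) + 132 = -622*(-1131) + 132 = 703482 + 132 = 703614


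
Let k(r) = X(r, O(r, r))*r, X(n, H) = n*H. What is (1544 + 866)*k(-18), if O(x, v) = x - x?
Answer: 0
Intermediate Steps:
O(x, v) = 0
X(n, H) = H*n
k(r) = 0 (k(r) = (0*r)*r = 0*r = 0)
(1544 + 866)*k(-18) = (1544 + 866)*0 = 2410*0 = 0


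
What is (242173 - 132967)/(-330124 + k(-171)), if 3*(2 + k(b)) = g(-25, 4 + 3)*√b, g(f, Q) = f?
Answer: -36051739956/108983187751 + 2730150*I*√19/108983187751 ≈ -0.3308 + 0.0001092*I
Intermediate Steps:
k(b) = -2 - 25*√b/3 (k(b) = -2 + (-25*√b)/3 = -2 - 25*√b/3)
(242173 - 132967)/(-330124 + k(-171)) = (242173 - 132967)/(-330124 + (-2 - 25*I*√19)) = 109206/(-330124 + (-2 - 25*I*√19)) = 109206/(-330126 - 25*I*√19)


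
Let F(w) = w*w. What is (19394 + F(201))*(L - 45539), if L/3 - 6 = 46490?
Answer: 5617680455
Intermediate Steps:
L = 139488 (L = 18 + 3*46490 = 18 + 139470 = 139488)
F(w) = w²
(19394 + F(201))*(L - 45539) = (19394 + 201²)*(139488 - 45539) = (19394 + 40401)*93949 = 59795*93949 = 5617680455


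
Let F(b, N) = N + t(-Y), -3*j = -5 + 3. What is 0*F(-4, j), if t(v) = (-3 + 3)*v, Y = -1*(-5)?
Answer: 0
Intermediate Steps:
j = ⅔ (j = -(-5 + 3)/3 = -⅓*(-2) = ⅔ ≈ 0.66667)
Y = 5
t(v) = 0 (t(v) = 0*v = 0)
F(b, N) = N (F(b, N) = N + 0 = N)
0*F(-4, j) = 0*(⅔) = 0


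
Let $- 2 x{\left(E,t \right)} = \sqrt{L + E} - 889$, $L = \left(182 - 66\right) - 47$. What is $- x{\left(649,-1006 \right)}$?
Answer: $- \frac{889}{2} + \frac{\sqrt{718}}{2} \approx -431.1$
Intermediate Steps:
$L = 69$ ($L = 116 - 47 = 69$)
$x{\left(E,t \right)} = \frac{889}{2} - \frac{\sqrt{69 + E}}{2}$ ($x{\left(E,t \right)} = - \frac{\sqrt{69 + E} - 889}{2} = - \frac{-889 + \sqrt{69 + E}}{2} = \frac{889}{2} - \frac{\sqrt{69 + E}}{2}$)
$- x{\left(649,-1006 \right)} = - (\frac{889}{2} - \frac{\sqrt{69 + 649}}{2}) = - (\frac{889}{2} - \frac{\sqrt{718}}{2}) = - \frac{889}{2} + \frac{\sqrt{718}}{2}$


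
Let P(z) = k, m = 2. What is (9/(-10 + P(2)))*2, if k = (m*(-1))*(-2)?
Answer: -3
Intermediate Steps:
k = 4 (k = (2*(-1))*(-2) = -2*(-2) = 4)
P(z) = 4
(9/(-10 + P(2)))*2 = (9/(-10 + 4))*2 = (9/(-6))*2 = (9*(-⅙))*2 = -3/2*2 = -3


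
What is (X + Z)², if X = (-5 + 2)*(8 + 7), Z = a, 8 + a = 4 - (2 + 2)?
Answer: 2809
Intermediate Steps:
a = -8 (a = -8 + (4 - (2 + 2)) = -8 + (4 - 1*4) = -8 + (4 - 4) = -8 + 0 = -8)
Z = -8
X = -45 (X = -3*15 = -45)
(X + Z)² = (-45 - 8)² = (-53)² = 2809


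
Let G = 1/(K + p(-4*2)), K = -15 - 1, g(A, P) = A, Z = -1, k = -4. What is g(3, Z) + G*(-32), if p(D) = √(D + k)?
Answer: 329/67 + 16*I*√3/67 ≈ 4.9104 + 0.41362*I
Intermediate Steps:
p(D) = √(-4 + D) (p(D) = √(D - 4) = √(-4 + D))
K = -16
G = 1/(-16 + 2*I*√3) (G = 1/(-16 + √(-4 - 4*2)) = 1/(-16 + √(-4 - 8)) = 1/(-16 + √(-12)) = 1/(-16 + 2*I*√3) ≈ -0.059702 - 0.012926*I)
g(3, Z) + G*(-32) = 3 + (-4/67 - I*√3/134)*(-32) = 3 + (128/67 + 16*I*√3/67) = 329/67 + 16*I*√3/67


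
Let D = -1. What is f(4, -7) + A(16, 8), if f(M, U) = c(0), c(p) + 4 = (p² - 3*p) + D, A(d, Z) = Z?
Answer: 3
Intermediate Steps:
c(p) = -5 + p² - 3*p (c(p) = -4 + ((p² - 3*p) - 1) = -4 + (-1 + p² - 3*p) = -5 + p² - 3*p)
f(M, U) = -5 (f(M, U) = -5 + 0² - 3*0 = -5 + 0 + 0 = -5)
f(4, -7) + A(16, 8) = -5 + 8 = 3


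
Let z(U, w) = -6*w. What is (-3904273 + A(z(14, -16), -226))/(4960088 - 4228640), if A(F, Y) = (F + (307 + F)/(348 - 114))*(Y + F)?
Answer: -4406599/822879 ≈ -5.3551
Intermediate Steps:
A(F, Y) = (307/234 + 235*F/234)*(F + Y) (A(F, Y) = (F + (307 + F)/234)*(F + Y) = (F + (307 + F)*(1/234))*(F + Y) = (F + (307/234 + F/234))*(F + Y) = (307/234 + 235*F/234)*(F + Y))
(-3904273 + A(z(14, -16), -226))/(4960088 - 4228640) = (-3904273 + (235*(-6*(-16))²/234 + 307*(-6*(-16))/234 + (307/234)*(-226) + (235/234)*(-6*(-16))*(-226)))/(4960088 - 4228640) = (-3904273 + ((235/234)*96² + (307/234)*96 - 34691/117 + (235/234)*96*(-226)))/731448 = (-3904273 + ((235/234)*9216 + 4912/39 - 34691/117 - 849760/39))*(1/731448) = (-3904273 + (120320/13 + 4912/39 - 34691/117 - 849760/39))*(1/731448) = (-3904273 - 114335/9)*(1/731448) = -35252792/9*1/731448 = -4406599/822879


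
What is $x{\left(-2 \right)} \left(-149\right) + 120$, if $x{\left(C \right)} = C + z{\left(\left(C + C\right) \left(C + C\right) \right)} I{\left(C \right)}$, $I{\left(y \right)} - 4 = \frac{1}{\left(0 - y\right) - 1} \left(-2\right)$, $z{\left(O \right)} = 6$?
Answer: $-1370$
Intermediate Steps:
$I{\left(y \right)} = 4 - \frac{2}{-1 - y}$ ($I{\left(y \right)} = 4 + \frac{1}{\left(0 - y\right) - 1} \left(-2\right) = 4 + \frac{1}{- y - 1} \left(-2\right) = 4 + \frac{1}{-1 - y} \left(-2\right) = 4 - \frac{2}{-1 - y}$)
$x{\left(C \right)} = C + \frac{12 \left(3 + 2 C\right)}{1 + C}$ ($x{\left(C \right)} = C + 6 \frac{2 \left(3 + 2 C\right)}{1 + C} = C + \frac{12 \left(3 + 2 C\right)}{1 + C}$)
$x{\left(-2 \right)} \left(-149\right) + 120 = \frac{36 + \left(-2\right)^{2} + 25 \left(-2\right)}{1 - 2} \left(-149\right) + 120 = \frac{36 + 4 - 50}{-1} \left(-149\right) + 120 = \left(-1\right) \left(-10\right) \left(-149\right) + 120 = 10 \left(-149\right) + 120 = -1490 + 120 = -1370$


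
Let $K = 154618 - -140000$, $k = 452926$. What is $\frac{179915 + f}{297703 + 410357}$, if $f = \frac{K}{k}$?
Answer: $\frac{20372118977}{80174695890} \approx 0.2541$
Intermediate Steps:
$K = 294618$ ($K = 154618 + 140000 = 294618$)
$f = \frac{147309}{226463}$ ($f = \frac{294618}{452926} = 294618 \cdot \frac{1}{452926} = \frac{147309}{226463} \approx 0.65048$)
$\frac{179915 + f}{297703 + 410357} = \frac{179915 + \frac{147309}{226463}}{297703 + 410357} = \frac{40744237954}{226463 \cdot 708060} = \frac{40744237954}{226463} \cdot \frac{1}{708060} = \frac{20372118977}{80174695890}$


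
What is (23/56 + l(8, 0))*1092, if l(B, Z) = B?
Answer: 18369/2 ≈ 9184.5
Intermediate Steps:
(23/56 + l(8, 0))*1092 = (23/56 + 8)*1092 = (471/56)*1092 = 18369/2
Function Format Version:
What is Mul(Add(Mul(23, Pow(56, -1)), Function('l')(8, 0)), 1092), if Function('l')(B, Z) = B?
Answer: Rational(18369, 2) ≈ 9184.5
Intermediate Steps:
Mul(Add(Mul(23, Pow(56, -1)), Function('l')(8, 0)), 1092) = Mul(Add(Mul(23, Pow(56, -1)), 8), 1092) = Mul(Add(Mul(23, Rational(1, 56)), 8), 1092) = Mul(Add(Rational(23, 56), 8), 1092) = Mul(Rational(471, 56), 1092) = Rational(18369, 2)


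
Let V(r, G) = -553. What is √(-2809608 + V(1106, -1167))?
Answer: I*√2810161 ≈ 1676.4*I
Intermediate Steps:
√(-2809608 + V(1106, -1167)) = √(-2809608 - 553) = √(-2810161) = I*√2810161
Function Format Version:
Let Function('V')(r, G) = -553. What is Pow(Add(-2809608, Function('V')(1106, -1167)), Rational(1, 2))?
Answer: Mul(I, Pow(2810161, Rational(1, 2))) ≈ Mul(1676.4, I)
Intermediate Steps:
Pow(Add(-2809608, Function('V')(1106, -1167)), Rational(1, 2)) = Pow(Add(-2809608, -553), Rational(1, 2)) = Pow(-2810161, Rational(1, 2)) = Mul(I, Pow(2810161, Rational(1, 2)))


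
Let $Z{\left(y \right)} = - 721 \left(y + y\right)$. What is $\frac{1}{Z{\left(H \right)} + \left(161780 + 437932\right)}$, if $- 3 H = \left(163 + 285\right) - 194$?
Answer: $\frac{3}{2165404} \approx 1.3854 \cdot 10^{-6}$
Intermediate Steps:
$H = - \frac{254}{3}$ ($H = - \frac{\left(163 + 285\right) - 194}{3} = - \frac{448 - 194}{3} = \left(- \frac{1}{3}\right) 254 = - \frac{254}{3} \approx -84.667$)
$Z{\left(y \right)} = - 1442 y$ ($Z{\left(y \right)} = - 721 \cdot 2 y = - 1442 y$)
$\frac{1}{Z{\left(H \right)} + \left(161780 + 437932\right)} = \frac{1}{\left(-1442\right) \left(- \frac{254}{3}\right) + \left(161780 + 437932\right)} = \frac{1}{\frac{366268}{3} + 599712} = \frac{1}{\frac{2165404}{3}} = \frac{3}{2165404}$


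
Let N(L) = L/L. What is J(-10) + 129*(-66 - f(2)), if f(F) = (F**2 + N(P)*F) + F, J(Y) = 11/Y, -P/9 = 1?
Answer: -95471/10 ≈ -9547.1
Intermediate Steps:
P = -9 (P = -9*1 = -9)
N(L) = 1
f(F) = F**2 + 2*F (f(F) = (F**2 + 1*F) + F = (F**2 + F) + F = (F + F**2) + F = F**2 + 2*F)
J(-10) + 129*(-66 - f(2)) = 11/(-10) + 129*(-66 - 2*(2 + 2)) = 11*(-1/10) + 129*(-66 - 2*4) = -11/10 + 129*(-66 - 1*8) = -11/10 + 129*(-66 - 8) = -11/10 + 129*(-74) = -11/10 - 9546 = -95471/10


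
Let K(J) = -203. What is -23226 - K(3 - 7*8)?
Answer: -23023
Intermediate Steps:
-23226 - K(3 - 7*8) = -23226 - 1*(-203) = -23226 + 203 = -23023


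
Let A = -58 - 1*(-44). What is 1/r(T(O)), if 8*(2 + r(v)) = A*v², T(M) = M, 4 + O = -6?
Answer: -1/177 ≈ -0.0056497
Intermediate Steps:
O = -10 (O = -4 - 6 = -10)
A = -14 (A = -58 + 44 = -14)
r(v) = -2 - 7*v²/4 (r(v) = -2 + (-14*v²)/8 = -2 - 7*v²/4)
1/r(T(O)) = 1/(-2 - 7/4*(-10)²) = 1/(-2 - 7/4*100) = 1/(-2 - 175) = 1/(-177) = -1/177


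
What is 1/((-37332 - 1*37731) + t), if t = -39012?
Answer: -1/114075 ≈ -8.7662e-6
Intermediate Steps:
1/((-37332 - 1*37731) + t) = 1/((-37332 - 1*37731) - 39012) = 1/((-37332 - 37731) - 39012) = 1/(-75063 - 39012) = 1/(-114075) = -1/114075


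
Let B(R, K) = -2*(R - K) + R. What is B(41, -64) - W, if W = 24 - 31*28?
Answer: 675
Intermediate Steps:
B(R, K) = -R + 2*K (B(R, K) = (-2*R + 2*K) + R = -R + 2*K)
W = -844 (W = 24 - 868 = -844)
B(41, -64) - W = (-1*41 + 2*(-64)) - 1*(-844) = (-41 - 128) + 844 = -169 + 844 = 675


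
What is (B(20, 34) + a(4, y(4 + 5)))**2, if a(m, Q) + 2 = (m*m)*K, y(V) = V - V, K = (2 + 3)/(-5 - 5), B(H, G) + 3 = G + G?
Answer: 3025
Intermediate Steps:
B(H, G) = -3 + 2*G (B(H, G) = -3 + (G + G) = -3 + 2*G)
K = -1/2 (K = 5/(-10) = 5*(-1/10) = -1/2 ≈ -0.50000)
y(V) = 0
a(m, Q) = -2 - m**2/2 (a(m, Q) = -2 + (m*m)*(-1/2) = -2 + m**2*(-1/2) = -2 - m**2/2)
(B(20, 34) + a(4, y(4 + 5)))**2 = ((-3 + 2*34) + (-2 - 1/2*4**2))**2 = ((-3 + 68) + (-2 - 1/2*16))**2 = (65 + (-2 - 8))**2 = (65 - 10)**2 = 55**2 = 3025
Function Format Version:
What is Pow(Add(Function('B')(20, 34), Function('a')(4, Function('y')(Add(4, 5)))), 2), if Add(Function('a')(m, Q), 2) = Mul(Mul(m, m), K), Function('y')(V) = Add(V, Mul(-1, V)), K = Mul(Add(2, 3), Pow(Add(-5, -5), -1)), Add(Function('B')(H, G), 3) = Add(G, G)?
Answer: 3025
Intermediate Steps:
Function('B')(H, G) = Add(-3, Mul(2, G)) (Function('B')(H, G) = Add(-3, Add(G, G)) = Add(-3, Mul(2, G)))
K = Rational(-1, 2) (K = Mul(5, Pow(-10, -1)) = Mul(5, Rational(-1, 10)) = Rational(-1, 2) ≈ -0.50000)
Function('y')(V) = 0
Function('a')(m, Q) = Add(-2, Mul(Rational(-1, 2), Pow(m, 2))) (Function('a')(m, Q) = Add(-2, Mul(Mul(m, m), Rational(-1, 2))) = Add(-2, Mul(Pow(m, 2), Rational(-1, 2))) = Add(-2, Mul(Rational(-1, 2), Pow(m, 2))))
Pow(Add(Function('B')(20, 34), Function('a')(4, Function('y')(Add(4, 5)))), 2) = Pow(Add(Add(-3, Mul(2, 34)), Add(-2, Mul(Rational(-1, 2), Pow(4, 2)))), 2) = Pow(Add(Add(-3, 68), Add(-2, Mul(Rational(-1, 2), 16))), 2) = Pow(Add(65, Add(-2, -8)), 2) = Pow(Add(65, -10), 2) = Pow(55, 2) = 3025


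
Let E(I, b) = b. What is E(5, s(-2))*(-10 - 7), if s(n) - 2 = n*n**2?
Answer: 102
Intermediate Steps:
s(n) = 2 + n**3 (s(n) = 2 + n*n**2 = 2 + n**3)
E(5, s(-2))*(-10 - 7) = (2 + (-2)**3)*(-10 - 7) = (2 - 8)*(-17) = -6*(-17) = 102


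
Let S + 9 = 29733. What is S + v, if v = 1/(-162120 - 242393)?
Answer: 12023744411/404513 ≈ 29724.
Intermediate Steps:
v = -1/404513 (v = 1/(-404513) = -1/404513 ≈ -2.4721e-6)
S = 29724 (S = -9 + 29733 = 29724)
S + v = 29724 - 1/404513 = 12023744411/404513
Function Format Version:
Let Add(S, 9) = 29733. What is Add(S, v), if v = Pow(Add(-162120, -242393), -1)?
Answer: Rational(12023744411, 404513) ≈ 29724.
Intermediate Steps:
v = Rational(-1, 404513) (v = Pow(-404513, -1) = Rational(-1, 404513) ≈ -2.4721e-6)
S = 29724 (S = Add(-9, 29733) = 29724)
Add(S, v) = Add(29724, Rational(-1, 404513)) = Rational(12023744411, 404513)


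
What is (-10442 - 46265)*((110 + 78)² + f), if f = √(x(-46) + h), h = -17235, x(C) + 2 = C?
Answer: -2004252208 - 56707*I*√17283 ≈ -2.0043e+9 - 7.455e+6*I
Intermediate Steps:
x(C) = -2 + C
f = I*√17283 (f = √((-2 - 46) - 17235) = √(-48 - 17235) = √(-17283) = I*√17283 ≈ 131.46*I)
(-10442 - 46265)*((110 + 78)² + f) = (-10442 - 46265)*((110 + 78)² + I*√17283) = -56707*(188² + I*√17283) = -56707*(35344 + I*√17283) = -2004252208 - 56707*I*√17283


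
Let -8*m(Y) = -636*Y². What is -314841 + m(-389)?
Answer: 23430357/2 ≈ 1.1715e+7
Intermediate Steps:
m(Y) = 159*Y²/2 (m(Y) = -(-159)*Y²/2 = 159*Y²/2)
-314841 + m(-389) = -314841 + (159/2)*(-389)² = -314841 + (159/2)*151321 = -314841 + 24060039/2 = 23430357/2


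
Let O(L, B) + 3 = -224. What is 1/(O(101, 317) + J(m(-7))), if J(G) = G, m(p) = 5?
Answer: -1/222 ≈ -0.0045045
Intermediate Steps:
O(L, B) = -227 (O(L, B) = -3 - 224 = -227)
1/(O(101, 317) + J(m(-7))) = 1/(-227 + 5) = 1/(-222) = -1/222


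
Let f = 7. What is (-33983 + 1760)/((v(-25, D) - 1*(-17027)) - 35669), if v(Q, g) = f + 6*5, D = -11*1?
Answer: 32223/18605 ≈ 1.7320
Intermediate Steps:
D = -11
v(Q, g) = 37 (v(Q, g) = 7 + 6*5 = 7 + 30 = 37)
(-33983 + 1760)/((v(-25, D) - 1*(-17027)) - 35669) = (-33983 + 1760)/((37 - 1*(-17027)) - 35669) = -32223/((37 + 17027) - 35669) = -32223/(17064 - 35669) = -32223/(-18605) = -32223*(-1/18605) = 32223/18605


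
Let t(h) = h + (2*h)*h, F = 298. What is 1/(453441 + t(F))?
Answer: 1/631347 ≈ 1.5839e-6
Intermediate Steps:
t(h) = h + 2*h²
1/(453441 + t(F)) = 1/(453441 + 298*(1 + 2*298)) = 1/(453441 + 298*(1 + 596)) = 1/(453441 + 298*597) = 1/(453441 + 177906) = 1/631347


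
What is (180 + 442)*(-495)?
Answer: -307890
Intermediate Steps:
(180 + 442)*(-495) = 622*(-495) = -307890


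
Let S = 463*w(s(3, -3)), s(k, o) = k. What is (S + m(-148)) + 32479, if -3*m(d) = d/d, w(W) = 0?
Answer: 97436/3 ≈ 32479.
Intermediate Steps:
m(d) = -⅓ (m(d) = -d/(3*d) = -⅓*1 = -⅓)
S = 0 (S = 463*0 = 0)
(S + m(-148)) + 32479 = (0 - ⅓) + 32479 = -⅓ + 32479 = 97436/3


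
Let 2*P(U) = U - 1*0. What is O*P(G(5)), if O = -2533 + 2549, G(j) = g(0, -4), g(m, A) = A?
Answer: -32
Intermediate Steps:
G(j) = -4
P(U) = U/2 (P(U) = (U - 1*0)/2 = (U + 0)/2 = U/2)
O = 16
O*P(G(5)) = 16*((½)*(-4)) = 16*(-2) = -32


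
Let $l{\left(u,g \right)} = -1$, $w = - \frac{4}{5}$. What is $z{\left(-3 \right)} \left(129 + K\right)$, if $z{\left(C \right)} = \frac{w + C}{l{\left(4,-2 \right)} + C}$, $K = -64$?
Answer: $\frac{247}{4} \approx 61.75$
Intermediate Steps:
$w = - \frac{4}{5}$ ($w = \left(-4\right) \frac{1}{5} = - \frac{4}{5} \approx -0.8$)
$z{\left(C \right)} = \frac{- \frac{4}{5} + C}{-1 + C}$
$z{\left(-3 \right)} \left(129 + K\right) = \frac{- \frac{4}{5} - 3}{-1 - 3} \left(129 - 64\right) = \frac{1}{-4} \left(- \frac{19}{5}\right) 65 = \left(- \frac{1}{4}\right) \left(- \frac{19}{5}\right) 65 = \frac{19}{20} \cdot 65 = \frac{247}{4}$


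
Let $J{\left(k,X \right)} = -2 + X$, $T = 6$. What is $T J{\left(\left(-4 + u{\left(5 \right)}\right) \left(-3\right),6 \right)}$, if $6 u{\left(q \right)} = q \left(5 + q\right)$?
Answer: $24$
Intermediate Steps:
$u{\left(q \right)} = \frac{q \left(5 + q\right)}{6}$
$T J{\left(\left(-4 + u{\left(5 \right)}\right) \left(-3\right),6 \right)} = 6 \left(-2 + 6\right) = 6 \cdot 4 = 24$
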